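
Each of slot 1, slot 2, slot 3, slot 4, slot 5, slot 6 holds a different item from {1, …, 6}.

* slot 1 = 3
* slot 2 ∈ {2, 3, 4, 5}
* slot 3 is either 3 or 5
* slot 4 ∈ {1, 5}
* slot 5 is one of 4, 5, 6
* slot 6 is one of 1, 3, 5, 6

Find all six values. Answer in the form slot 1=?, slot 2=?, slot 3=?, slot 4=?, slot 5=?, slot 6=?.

slot 1=3, slot 2=2, slot 3=5, slot 4=1, slot 5=4, slot 6=6

slot 1 has just one choice, so slot 1 = 3. So slot 2, slot 3, slot 6 can't be 3.
That leaves slot 3 = 5. Strike 5 from slot 2, slot 4, slot 5, slot 6.
slot 4 has just one choice, so slot 4 = 1. Eliminate 1 elsewhere: slot 6.
slot 6 must be 6 (only option left). Remove 6 from slot 5.
slot 5 has just one choice, so slot 5 = 4. So slot 2 can't be 4.
slot 2 has just one choice, so slot 2 = 2.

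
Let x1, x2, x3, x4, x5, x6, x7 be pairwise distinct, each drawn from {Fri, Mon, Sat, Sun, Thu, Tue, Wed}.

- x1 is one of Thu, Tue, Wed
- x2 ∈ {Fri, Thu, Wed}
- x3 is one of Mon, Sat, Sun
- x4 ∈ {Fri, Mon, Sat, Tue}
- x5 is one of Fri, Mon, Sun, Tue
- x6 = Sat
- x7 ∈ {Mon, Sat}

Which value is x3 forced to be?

Sun

x6 has just one choice, so x6 = Sat. Eliminate Sat elsewhere: x3, x4, x7.
x7's domain is down to {Mon}, so x7 = Mon. Strike Mon from x3, x4, x5.
So x3 = Sun.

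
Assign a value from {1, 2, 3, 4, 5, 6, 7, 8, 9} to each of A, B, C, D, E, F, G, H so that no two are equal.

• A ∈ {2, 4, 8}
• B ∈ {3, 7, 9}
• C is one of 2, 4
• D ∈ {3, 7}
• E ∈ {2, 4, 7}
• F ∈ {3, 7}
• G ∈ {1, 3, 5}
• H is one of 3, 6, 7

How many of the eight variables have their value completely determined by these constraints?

3

The 2 variables D and F are confined to {3, 7}, which locks those values in; drop them from B, E, G, H.
B's domain is down to {9}, so B = 9.
H has just one choice, so H = 6.
C and E share exactly the 2 values {2, 4}; by pigeonhole those values go to them, so strike 2, 4 from A.
A has just one choice, so A = 8.
Determined: A=8, B=9, H=6. The other variables each still have more than one consistent value. That makes 3.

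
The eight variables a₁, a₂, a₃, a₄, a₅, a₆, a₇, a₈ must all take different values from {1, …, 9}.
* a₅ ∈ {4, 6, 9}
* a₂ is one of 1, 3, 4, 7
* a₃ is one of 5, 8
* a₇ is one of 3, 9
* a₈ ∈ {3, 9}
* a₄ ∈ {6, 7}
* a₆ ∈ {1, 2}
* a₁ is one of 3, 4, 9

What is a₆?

2

a₇ and a₈ between them cover only {3, 9} — a naked pair. Remove those values from a₁, a₂, a₅.
a₁ must be 4 (only option left). So a₂, a₅ can't be 4.
a₅ has just one choice, so a₅ = 6. So a₄ can't be 6.
a₄ has just one choice, so a₄ = 7. Remove 7 from a₂.
a₂'s domain is down to {1}, so a₂ = 1. So a₆ can't be 1.
So a₆ = 2.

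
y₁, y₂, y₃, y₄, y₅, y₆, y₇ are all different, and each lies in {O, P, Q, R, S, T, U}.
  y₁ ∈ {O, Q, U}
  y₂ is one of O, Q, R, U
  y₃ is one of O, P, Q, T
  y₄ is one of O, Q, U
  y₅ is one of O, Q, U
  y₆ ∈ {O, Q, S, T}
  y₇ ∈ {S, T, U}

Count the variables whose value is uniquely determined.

Among the 7 variables, P fits only y₃ (and all 7 values in {O, P, Q, R, S, T, U} must be used), so y₃ = P.
The 6 still-open variables draw from only 6 values {O, Q, R, S, T, U}, so each is used; only y₂ can be R, hence y₂ = R.
y₁, y₄, y₅ between them cover only {O, Q, U} — a naked triple. Remove those values from y₆, y₇.
Determined: y₂=R, y₃=P. The other variables each still have more than one consistent value. That makes 2.

2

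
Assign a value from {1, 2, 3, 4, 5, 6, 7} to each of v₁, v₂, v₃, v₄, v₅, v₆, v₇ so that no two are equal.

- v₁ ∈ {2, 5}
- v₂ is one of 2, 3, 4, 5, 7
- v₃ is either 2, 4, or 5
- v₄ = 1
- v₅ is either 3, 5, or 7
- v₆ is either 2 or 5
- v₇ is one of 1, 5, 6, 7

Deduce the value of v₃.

v₄ must be 1 (only option left). Remove 1 from v₇.
Among the 6 still-open variables, 6 fits only v₇ (and all 6 values in {2, 3, 4, 5, 6, 7} must be used), so v₇ = 6.
The 2 variables v₁ and v₆ are confined to {2, 5}, which locks those values in; drop them from v₂, v₃, v₅.
So v₃ = 4.

4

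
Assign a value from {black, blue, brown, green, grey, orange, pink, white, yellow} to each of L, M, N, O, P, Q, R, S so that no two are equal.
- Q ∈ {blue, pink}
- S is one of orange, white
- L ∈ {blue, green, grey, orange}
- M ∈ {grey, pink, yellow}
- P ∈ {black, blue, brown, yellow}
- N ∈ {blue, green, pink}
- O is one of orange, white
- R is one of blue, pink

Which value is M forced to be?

yellow

O and S between them cover only {orange, white} — a naked pair. Remove those values from L.
Q and R between them cover only {blue, pink} — a naked pair. Remove those values from L, M, N, P.
N must be green (only option left). Remove green from L.
L's domain is down to {grey}, so L = grey. Strike grey from M.
So M = yellow.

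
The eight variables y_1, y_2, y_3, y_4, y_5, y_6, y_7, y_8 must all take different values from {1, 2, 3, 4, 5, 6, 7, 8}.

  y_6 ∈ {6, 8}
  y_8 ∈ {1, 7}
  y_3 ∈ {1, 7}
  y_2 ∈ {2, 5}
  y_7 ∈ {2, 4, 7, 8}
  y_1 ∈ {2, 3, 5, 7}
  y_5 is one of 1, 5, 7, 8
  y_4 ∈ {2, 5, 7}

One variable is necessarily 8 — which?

y_5

The 8 variables draw from only 8 values {1, 2, 3, 4, 5, 6, 7, 8}, so each is used; only y_1 can be 3, hence y_1 = 3.
The 7 still-open variables together cover exactly {1, 2, 4, 5, 6, 7, 8} — 7 values for 7 variables — and 4 appears only in y_7's list, so y_7 = 4.
The 6 still-open variables draw from only 6 values {1, 2, 5, 6, 7, 8}, so each is used; only y_6 can be 6, hence y_6 = 6.
Among the 5 still-open variables, 8 fits only y_5 (and all 5 values in {1, 2, 5, 7, 8} must be used), so y_5 = 8.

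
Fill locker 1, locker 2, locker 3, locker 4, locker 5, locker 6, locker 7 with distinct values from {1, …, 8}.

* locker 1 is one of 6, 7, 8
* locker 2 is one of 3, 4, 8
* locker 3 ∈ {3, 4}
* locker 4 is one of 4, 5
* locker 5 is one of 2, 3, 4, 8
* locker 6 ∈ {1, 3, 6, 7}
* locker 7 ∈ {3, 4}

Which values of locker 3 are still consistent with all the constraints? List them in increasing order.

3, 4

locker 3 and locker 7 share exactly the 2 values {3, 4}; by pigeonhole those values go to them, so strike 3, 4 from locker 2, locker 4, locker 5, locker 6.
locker 2 has just one choice, so locker 2 = 8. Remove 8 from locker 1, locker 5.
locker 4 must be 5 (only option left).
locker 5's domain is down to {2}, so locker 5 = 2.
No further eliminations apply; locker 3 can still be any of 3, 4.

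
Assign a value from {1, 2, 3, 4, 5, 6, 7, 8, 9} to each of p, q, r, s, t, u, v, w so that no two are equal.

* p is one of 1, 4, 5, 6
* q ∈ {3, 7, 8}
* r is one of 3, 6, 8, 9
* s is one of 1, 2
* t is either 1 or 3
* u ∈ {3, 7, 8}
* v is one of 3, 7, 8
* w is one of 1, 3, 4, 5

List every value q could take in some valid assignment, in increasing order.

3, 7, 8

q, u, v between them cover only {3, 7, 8} — a naked triple. Remove those values from r, t, w.
t must be 1 (only option left). Eliminate 1 elsewhere: p, s, w.
s's domain is down to {2}, so s = 2.
No further eliminations apply; q can still be any of 3, 7, 8.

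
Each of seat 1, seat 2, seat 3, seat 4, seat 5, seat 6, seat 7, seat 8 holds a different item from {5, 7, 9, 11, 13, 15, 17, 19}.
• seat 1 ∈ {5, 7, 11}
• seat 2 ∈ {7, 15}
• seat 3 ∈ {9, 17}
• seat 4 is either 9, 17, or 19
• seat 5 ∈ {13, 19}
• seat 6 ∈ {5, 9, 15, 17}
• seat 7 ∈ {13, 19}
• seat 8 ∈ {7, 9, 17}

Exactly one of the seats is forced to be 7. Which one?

seat 8

Among the 8 variables, 11 fits only seat 1 (and all 8 values in {5, 7, 9, 11, 13, 15, 17, 19} must be used), so seat 1 = 11.
The 7 still-open variables together cover exactly {5, 7, 9, 13, 15, 17, 19} — 7 values for 7 variables — and 5 appears only in seat 6's list, so seat 6 = 5.
The 6 still-open variables together cover exactly {7, 9, 13, 15, 17, 19} — 6 values for 6 variables — and 15 appears only in seat 2's list, so seat 2 = 15.
Among the 5 still-open variables, 7 fits only seat 8 (and all 5 values in {7, 9, 13, 17, 19} must be used), so seat 8 = 7.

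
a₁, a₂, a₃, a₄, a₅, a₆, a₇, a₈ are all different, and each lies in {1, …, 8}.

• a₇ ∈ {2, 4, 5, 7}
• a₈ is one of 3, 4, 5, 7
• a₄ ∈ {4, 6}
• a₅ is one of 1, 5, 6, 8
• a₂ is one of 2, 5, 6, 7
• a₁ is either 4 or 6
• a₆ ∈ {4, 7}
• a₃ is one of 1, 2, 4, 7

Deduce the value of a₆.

7

The 8 variables draw from only 8 values {1, 2, 3, 4, 5, 6, 7, 8}, so each is used; only a₈ can be 3, hence a₈ = 3.
The 7 still-open variables together cover exactly {1, 2, 4, 5, 6, 7, 8} — 7 values for 7 variables — and 8 appears only in a₅'s list, so a₅ = 8.
Among the 6 still-open variables, 1 fits only a₃ (and all 6 values in {1, 2, 4, 5, 6, 7} must be used), so a₃ = 1.
a₁ and a₄ between them cover only {4, 6} — a naked pair. Remove those values from a₂, a₆, a₇.
So a₆ = 7.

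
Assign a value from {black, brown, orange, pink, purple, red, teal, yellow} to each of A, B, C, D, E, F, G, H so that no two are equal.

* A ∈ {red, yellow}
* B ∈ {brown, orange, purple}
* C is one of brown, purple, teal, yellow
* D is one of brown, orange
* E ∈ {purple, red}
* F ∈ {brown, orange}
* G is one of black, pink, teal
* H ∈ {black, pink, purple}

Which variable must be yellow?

A

D and F between them cover only {brown, orange} — a naked pair. Remove those values from B, C.
That leaves B = purple. So C, E, H can't be purple.
E must be red (only option left). Remove red from A.
So yellow goes to A.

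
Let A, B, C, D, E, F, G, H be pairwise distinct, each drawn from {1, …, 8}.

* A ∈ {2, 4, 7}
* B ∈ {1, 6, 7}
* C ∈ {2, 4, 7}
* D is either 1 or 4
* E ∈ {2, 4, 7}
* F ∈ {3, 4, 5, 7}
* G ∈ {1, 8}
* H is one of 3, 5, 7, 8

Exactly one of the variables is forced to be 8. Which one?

G

The 8 variables draw from only 8 values {1, 2, 3, 4, 5, 6, 7, 8}, so each is used; only B can be 6, hence B = 6.
A, C, E share exactly the 3 values {2, 4, 7}; by pigeonhole those values go to them, so strike 2, 4, 7 from D, F, H.
D's domain is down to {1}, so D = 1. Remove 1 from G.
So 8 goes to G.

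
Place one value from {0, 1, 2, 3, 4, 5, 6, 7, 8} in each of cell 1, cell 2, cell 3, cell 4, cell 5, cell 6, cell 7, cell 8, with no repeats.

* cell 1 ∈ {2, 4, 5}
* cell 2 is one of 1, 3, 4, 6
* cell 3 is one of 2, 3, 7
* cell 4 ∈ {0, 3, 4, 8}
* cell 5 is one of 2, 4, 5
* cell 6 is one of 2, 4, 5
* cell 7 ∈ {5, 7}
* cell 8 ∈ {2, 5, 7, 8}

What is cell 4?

0

The 3 variables cell 1, cell 5, cell 6 are confined to {2, 4, 5}, which locks those values in; drop them from cell 2, cell 3, cell 4, cell 7, cell 8.
cell 7 has just one choice, so cell 7 = 7. Eliminate 7 elsewhere: cell 3, cell 8.
That leaves cell 8 = 8. So cell 4 can't be 8.
cell 3 has just one choice, so cell 3 = 3. So cell 2, cell 4 can't be 3.
So cell 4 = 0.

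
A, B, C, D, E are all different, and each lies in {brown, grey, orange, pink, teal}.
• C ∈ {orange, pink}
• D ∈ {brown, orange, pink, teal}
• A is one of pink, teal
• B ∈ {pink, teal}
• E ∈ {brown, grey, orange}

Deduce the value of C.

The 5 variables together cover exactly {brown, grey, orange, pink, teal} — 5 values for 5 variables — and grey appears only in E's list, so E = grey.
Among the 4 still-open variables, brown fits only D (and all 4 values in {brown, orange, pink, teal} must be used), so D = brown.
The 3 still-open variables together cover exactly {orange, pink, teal} — 3 values for 3 variables — and orange appears only in C's list, so C = orange.

orange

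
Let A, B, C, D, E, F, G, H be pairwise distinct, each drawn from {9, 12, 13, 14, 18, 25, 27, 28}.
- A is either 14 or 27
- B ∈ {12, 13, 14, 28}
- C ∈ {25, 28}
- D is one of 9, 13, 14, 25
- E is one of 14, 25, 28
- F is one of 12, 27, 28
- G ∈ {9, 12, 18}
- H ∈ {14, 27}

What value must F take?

12

The 8 variables together cover exactly {9, 12, 13, 14, 18, 25, 27, 28} — 8 values for 8 variables — and 18 appears only in G's list, so G = 18.
Among the 7 still-open variables, 9 fits only D (and all 7 values in {9, 12, 13, 14, 25, 27, 28} must be used), so D = 9.
Among the 6 still-open variables, 13 fits only B (and all 6 values in {12, 13, 14, 25, 27, 28} must be used), so B = 13.
Among the 5 still-open variables, 12 fits only F (and all 5 values in {12, 14, 25, 27, 28} must be used), so F = 12.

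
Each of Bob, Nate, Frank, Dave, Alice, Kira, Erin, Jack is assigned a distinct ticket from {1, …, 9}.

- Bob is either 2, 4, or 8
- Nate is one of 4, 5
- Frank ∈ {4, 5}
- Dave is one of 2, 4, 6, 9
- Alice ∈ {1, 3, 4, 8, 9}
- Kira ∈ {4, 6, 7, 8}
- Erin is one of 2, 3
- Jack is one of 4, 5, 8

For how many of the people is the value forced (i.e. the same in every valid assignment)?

The 2 variables Nate and Frank are confined to {4, 5}, which locks those values in; drop them from Bob, Dave, Alice, Kira, Jack.
Jack must be 8 (only option left). So Bob, Alice, Kira can't be 8.
Bob has just one choice, so Bob = 2. Remove 2 from Dave, Erin.
Erin must be 3 (only option left). Strike 3 from Alice.
Determined: Bob=2, Erin=3, Jack=8. The other people each still have more than one consistent value. That makes 3.

3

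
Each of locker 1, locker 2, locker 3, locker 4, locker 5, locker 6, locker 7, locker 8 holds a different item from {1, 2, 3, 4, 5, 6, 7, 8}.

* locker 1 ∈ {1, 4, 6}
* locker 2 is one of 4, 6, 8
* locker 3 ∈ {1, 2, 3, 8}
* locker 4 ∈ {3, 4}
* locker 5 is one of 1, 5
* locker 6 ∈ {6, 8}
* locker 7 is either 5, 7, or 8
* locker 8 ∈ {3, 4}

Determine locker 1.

Among the 8 variables, 2 fits only locker 3 (and all 8 values in {1, 2, 3, 4, 5, 6, 7, 8} must be used), so locker 3 = 2.
Among the 7 still-open variables, 7 fits only locker 7 (and all 7 values in {1, 3, 4, 5, 6, 7, 8} must be used), so locker 7 = 7.
The 6 still-open variables together cover exactly {1, 3, 4, 5, 6, 8} — 6 values for 6 variables — and 5 appears only in locker 5's list, so locker 5 = 5.
The 5 still-open variables together cover exactly {1, 3, 4, 6, 8} — 5 values for 5 variables — and 1 appears only in locker 1's list, so locker 1 = 1.

1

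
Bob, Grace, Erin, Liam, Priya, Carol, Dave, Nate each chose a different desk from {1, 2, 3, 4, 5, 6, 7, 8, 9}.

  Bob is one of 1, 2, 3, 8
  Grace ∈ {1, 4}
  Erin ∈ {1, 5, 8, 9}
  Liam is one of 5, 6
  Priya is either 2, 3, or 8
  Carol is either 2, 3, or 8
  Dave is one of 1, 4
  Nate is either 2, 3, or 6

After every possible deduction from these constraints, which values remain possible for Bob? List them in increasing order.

2, 3, 8

Among the 8 variables, 9 fits only Erin (and all 8 values in {1, 2, 3, 4, 5, 6, 8, 9} must be used), so Erin = 9.
The 7 still-open variables draw from only 7 values {1, 2, 3, 4, 5, 6, 8}, so each is used; only Liam can be 5, hence Liam = 5.
The 6 still-open variables draw from only 6 values {1, 2, 3, 4, 6, 8}, so each is used; only Nate can be 6, hence Nate = 6.
The 2 variables Grace and Dave are confined to {1, 4}, which locks those values in; drop them from Bob.
No further eliminations apply; Bob can still be any of 2, 3, 8.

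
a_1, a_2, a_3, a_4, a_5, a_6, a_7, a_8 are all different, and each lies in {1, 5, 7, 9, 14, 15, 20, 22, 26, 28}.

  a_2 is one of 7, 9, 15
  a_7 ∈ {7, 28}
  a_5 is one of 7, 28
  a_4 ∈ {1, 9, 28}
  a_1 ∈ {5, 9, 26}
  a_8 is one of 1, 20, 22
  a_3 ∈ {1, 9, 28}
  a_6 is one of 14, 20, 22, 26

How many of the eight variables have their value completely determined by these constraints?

1

a_5 and a_7 share exactly the 2 values {7, 28}; by pigeonhole those values go to them, so strike 7, 28 from a_2, a_3, a_4.
a_3 and a_4 share exactly the 2 values {1, 9}; by pigeonhole those values go to them, so strike 1, 9 from a_1, a_2, a_8.
a_2 has just one choice, so a_2 = 15.
Determined: a_2=15. The other variables each still have more than one consistent value. That makes 1.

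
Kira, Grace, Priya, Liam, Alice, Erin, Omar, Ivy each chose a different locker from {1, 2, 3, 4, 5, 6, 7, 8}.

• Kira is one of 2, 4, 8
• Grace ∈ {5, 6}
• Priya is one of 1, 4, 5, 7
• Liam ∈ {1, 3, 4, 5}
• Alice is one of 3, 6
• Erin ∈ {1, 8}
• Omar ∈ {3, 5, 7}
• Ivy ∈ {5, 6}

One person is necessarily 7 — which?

The 8 variables draw from only 8 values {1, 2, 3, 4, 5, 6, 7, 8}, so each is used; only Kira can be 2, hence Kira = 2.
The 7 still-open variables draw from only 7 values {1, 3, 4, 5, 6, 7, 8}, so each is used; only Erin can be 8, hence Erin = 8.
Grace and Ivy share exactly the 2 values {5, 6}; by pigeonhole those values go to them, so strike 5, 6 from Priya, Liam, Alice, Omar.
Alice must be 3 (only option left). Eliminate 3 elsewhere: Liam, Omar.
So 7 goes to Omar.

Omar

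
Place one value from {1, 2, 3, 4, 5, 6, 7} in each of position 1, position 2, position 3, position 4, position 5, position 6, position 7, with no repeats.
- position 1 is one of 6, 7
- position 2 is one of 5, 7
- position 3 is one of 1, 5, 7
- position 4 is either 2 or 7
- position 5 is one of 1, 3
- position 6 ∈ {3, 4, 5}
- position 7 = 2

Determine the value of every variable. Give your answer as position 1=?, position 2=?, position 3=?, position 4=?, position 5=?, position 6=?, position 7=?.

position 1=6, position 2=5, position 3=1, position 4=7, position 5=3, position 6=4, position 7=2

position 7 has just one choice, so position 7 = 2. Remove 2 from position 4.
position 4 has just one choice, so position 4 = 7. Eliminate 7 elsewhere: position 1, position 2, position 3.
That leaves position 1 = 6.
position 2 must be 5 (only option left). Eliminate 5 elsewhere: position 3, position 6.
position 3's domain is down to {1}, so position 3 = 1. Eliminate 1 elsewhere: position 5.
position 5's domain is down to {3}, so position 5 = 3. Eliminate 3 elsewhere: position 6.
position 6's domain is down to {4}, so position 6 = 4.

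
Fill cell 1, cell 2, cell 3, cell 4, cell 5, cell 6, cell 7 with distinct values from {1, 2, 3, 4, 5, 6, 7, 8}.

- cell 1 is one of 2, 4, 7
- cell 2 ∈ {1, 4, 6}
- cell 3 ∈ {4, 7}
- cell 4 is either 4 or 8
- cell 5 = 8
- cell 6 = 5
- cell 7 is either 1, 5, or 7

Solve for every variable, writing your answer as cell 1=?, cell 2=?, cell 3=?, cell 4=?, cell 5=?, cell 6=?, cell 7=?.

cell 5 must be 8 (only option left). Eliminate 8 elsewhere: cell 4.
cell 6 has just one choice, so cell 6 = 5. Remove 5 from cell 7.
That leaves cell 4 = 4. Strike 4 from cell 1, cell 2, cell 3.
cell 3's domain is down to {7}, so cell 3 = 7. So cell 1, cell 7 can't be 7.
cell 7 must be 1 (only option left). Eliminate 1 elsewhere: cell 2.
That leaves cell 1 = 2.
cell 2's domain is down to {6}, so cell 2 = 6.

cell 1=2, cell 2=6, cell 3=7, cell 4=4, cell 5=8, cell 6=5, cell 7=1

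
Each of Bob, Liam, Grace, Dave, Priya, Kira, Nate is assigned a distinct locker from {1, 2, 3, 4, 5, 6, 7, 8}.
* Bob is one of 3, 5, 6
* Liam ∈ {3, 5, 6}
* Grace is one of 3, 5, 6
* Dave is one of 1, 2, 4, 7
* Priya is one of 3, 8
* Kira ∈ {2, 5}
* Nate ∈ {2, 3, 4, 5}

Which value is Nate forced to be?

4

Bob, Liam, Grace share exactly the 3 values {3, 5, 6}; by pigeonhole those values go to them, so strike 3, 5, 6 from Priya, Kira, Nate.
That leaves Priya = 8.
That leaves Kira = 2. So Dave, Nate can't be 2.
So Nate = 4.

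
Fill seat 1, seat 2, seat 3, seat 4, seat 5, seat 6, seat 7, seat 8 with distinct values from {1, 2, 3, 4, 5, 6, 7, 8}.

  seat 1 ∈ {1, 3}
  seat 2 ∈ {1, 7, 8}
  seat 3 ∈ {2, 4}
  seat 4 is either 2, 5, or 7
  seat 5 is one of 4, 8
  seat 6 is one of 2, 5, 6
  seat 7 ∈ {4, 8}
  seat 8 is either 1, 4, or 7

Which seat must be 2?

Among the 8 variables, 3 fits only seat 1 (and all 8 values in {1, 2, 3, 4, 5, 6, 7, 8} must be used), so seat 1 = 3.
The 7 still-open variables together cover exactly {1, 2, 4, 5, 6, 7, 8} — 7 values for 7 variables — and 6 appears only in seat 6's list, so seat 6 = 6.
The 6 still-open variables together cover exactly {1, 2, 4, 5, 7, 8} — 6 values for 6 variables — and 5 appears only in seat 4's list, so seat 4 = 5.
Among the 5 still-open variables, 2 fits only seat 3 (and all 5 values in {1, 2, 4, 7, 8} must be used), so seat 3 = 2.

seat 3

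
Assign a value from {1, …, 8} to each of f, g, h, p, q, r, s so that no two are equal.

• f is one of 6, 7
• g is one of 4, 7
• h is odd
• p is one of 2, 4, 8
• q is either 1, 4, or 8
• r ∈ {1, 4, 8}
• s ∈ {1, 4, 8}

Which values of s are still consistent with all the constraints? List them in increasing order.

1, 4, 8

q, r, s share exactly the 3 values {1, 4, 8}; by pigeonhole those values go to them, so strike 1, 4, 8 from g, h, p.
g has just one choice, so g = 7. Remove 7 from f, h.
p must be 2 (only option left).
f has just one choice, so f = 6.
No further eliminations apply; s can still be any of 1, 4, 8.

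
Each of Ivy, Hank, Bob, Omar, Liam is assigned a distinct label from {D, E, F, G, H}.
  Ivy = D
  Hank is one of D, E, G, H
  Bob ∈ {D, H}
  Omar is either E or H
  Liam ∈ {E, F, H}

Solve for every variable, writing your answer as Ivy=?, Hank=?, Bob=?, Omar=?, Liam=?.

Ivy has just one choice, so Ivy = D. Eliminate D elsewhere: Hank, Bob.
Bob has just one choice, so Bob = H. Strike H from Hank, Omar, Liam.
Omar's domain is down to {E}, so Omar = E. Eliminate E elsewhere: Hank, Liam.
Liam must be F (only option left).
Hank's domain is down to {G}, so Hank = G.

Ivy=D, Hank=G, Bob=H, Omar=E, Liam=F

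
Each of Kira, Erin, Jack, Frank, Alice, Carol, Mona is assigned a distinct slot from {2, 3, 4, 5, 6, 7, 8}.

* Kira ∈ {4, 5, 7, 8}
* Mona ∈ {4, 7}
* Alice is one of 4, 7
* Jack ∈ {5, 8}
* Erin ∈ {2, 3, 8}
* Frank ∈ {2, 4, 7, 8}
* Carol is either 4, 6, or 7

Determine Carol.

6

The 7 variables together cover exactly {2, 3, 4, 5, 6, 7, 8} — 7 values for 7 variables — and 3 appears only in Erin's list, so Erin = 3.
The 6 still-open variables together cover exactly {2, 4, 5, 6, 7, 8} — 6 values for 6 variables — and 2 appears only in Frank's list, so Frank = 2.
Among the 5 still-open variables, 6 fits only Carol (and all 5 values in {4, 5, 6, 7, 8} must be used), so Carol = 6.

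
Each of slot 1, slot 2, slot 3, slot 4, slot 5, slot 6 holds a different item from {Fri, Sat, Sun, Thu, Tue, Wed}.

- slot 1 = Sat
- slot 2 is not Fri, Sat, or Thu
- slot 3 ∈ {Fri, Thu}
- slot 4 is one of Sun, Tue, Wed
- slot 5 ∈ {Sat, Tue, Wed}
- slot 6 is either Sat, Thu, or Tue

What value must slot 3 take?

slot 1 has just one choice, so slot 1 = Sat. So slot 5, slot 6 can't be Sat.
The 5 still-open variables draw from only 5 values {Fri, Sun, Thu, Tue, Wed}, so each is used; only slot 3 can be Fri, hence slot 3 = Fri.

Fri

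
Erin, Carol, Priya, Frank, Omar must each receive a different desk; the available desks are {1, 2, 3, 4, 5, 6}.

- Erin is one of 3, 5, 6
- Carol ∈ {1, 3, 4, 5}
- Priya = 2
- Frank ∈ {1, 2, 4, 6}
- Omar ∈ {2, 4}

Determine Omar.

Priya must be 2 (only option left). Remove 2 from Frank, Omar.
So Omar = 4.

4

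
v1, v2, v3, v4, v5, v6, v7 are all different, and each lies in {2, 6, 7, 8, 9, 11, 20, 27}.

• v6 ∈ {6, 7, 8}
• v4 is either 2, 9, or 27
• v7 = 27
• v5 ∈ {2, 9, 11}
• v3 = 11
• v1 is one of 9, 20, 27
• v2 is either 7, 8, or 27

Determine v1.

20

v3 has just one choice, so v3 = 11. Remove 11 from v5.
That leaves v7 = 27. Eliminate 27 elsewhere: v1, v2, v4.
v4 and v5 share exactly the 2 values {2, 9}; by pigeonhole those values go to them, so strike 2, 9 from v1.
So v1 = 20.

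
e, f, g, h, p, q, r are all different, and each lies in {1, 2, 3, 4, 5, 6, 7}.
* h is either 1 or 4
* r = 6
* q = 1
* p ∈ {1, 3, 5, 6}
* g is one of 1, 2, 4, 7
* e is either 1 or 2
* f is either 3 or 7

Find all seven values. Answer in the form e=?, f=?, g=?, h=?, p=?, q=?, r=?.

e=2, f=3, g=7, h=4, p=5, q=1, r=6

q's domain is down to {1}, so q = 1. Remove 1 from e, g, h, p.
That leaves r = 6. Remove 6 from p.
e's domain is down to {2}, so e = 2. So g can't be 2.
h must be 4 (only option left). Eliminate 4 elsewhere: g.
That leaves g = 7. So f can't be 7.
That leaves f = 3. Eliminate 3 elsewhere: p.
That leaves p = 5.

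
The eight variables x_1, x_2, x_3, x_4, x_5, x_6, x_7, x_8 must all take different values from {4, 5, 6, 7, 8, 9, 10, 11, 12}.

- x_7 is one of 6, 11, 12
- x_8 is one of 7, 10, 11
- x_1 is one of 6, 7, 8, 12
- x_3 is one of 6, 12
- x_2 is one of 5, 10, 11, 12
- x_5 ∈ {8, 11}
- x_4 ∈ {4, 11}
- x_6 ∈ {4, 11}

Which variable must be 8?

x_5

The 8 variables draw from only 8 values {4, 5, 6, 7, 8, 10, 11, 12}, so each is used; only x_2 can be 5, hence x_2 = 5.
The 7 still-open variables together cover exactly {4, 6, 7, 8, 10, 11, 12} — 7 values for 7 variables — and 10 appears only in x_8's list, so x_8 = 10.
The 6 still-open variables draw from only 6 values {4, 6, 7, 8, 11, 12}, so each is used; only x_1 can be 7, hence x_1 = 7.
Among the 5 still-open variables, 8 fits only x_5 (and all 5 values in {4, 6, 8, 11, 12} must be used), so x_5 = 8.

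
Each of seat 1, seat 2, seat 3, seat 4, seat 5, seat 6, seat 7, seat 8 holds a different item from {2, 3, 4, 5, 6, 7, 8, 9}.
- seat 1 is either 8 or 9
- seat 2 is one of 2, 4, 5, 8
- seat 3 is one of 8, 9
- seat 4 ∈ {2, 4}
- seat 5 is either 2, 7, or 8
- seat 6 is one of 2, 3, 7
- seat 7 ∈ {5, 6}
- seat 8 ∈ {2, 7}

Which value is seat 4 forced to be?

4

The 8 variables draw from only 8 values {2, 3, 4, 5, 6, 7, 8, 9}, so each is used; only seat 6 can be 3, hence seat 6 = 3.
The 7 still-open variables draw from only 7 values {2, 4, 5, 6, 7, 8, 9}, so each is used; only seat 7 can be 6, hence seat 7 = 6.
The 6 still-open variables draw from only 6 values {2, 4, 5, 7, 8, 9}, so each is used; only seat 2 can be 5, hence seat 2 = 5.
Among the 5 still-open variables, 4 fits only seat 4 (and all 5 values in {2, 4, 7, 8, 9} must be used), so seat 4 = 4.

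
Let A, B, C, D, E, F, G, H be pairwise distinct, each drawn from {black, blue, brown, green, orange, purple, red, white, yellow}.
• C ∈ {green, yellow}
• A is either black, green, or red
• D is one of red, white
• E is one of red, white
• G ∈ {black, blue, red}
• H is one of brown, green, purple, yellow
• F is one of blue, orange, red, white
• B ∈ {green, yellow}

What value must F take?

B and C share exactly the 2 values {green, yellow}; by pigeonhole those values go to them, so strike green, yellow from A, H.
D and E share exactly the 2 values {red, white}; by pigeonhole those values go to them, so strike red, white from A, F, G.
A has just one choice, so A = black. Strike black from G.
G's domain is down to {blue}, so G = blue. Strike blue from F.
So F = orange.

orange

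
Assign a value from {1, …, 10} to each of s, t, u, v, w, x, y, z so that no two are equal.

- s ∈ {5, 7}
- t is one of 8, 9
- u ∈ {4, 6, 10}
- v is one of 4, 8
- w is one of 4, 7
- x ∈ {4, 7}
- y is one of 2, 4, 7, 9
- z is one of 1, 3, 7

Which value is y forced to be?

2

w and x between them cover only {4, 7} — a naked pair. Remove those values from s, u, v, y, z.
s has just one choice, so s = 5.
v has just one choice, so v = 8. So t can't be 8.
t must be 9 (only option left). Strike 9 from y.
So y = 2.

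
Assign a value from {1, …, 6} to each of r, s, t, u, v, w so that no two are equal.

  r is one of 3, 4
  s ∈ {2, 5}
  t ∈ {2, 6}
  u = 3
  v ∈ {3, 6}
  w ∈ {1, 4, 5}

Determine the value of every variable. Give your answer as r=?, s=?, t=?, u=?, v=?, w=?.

u's domain is down to {3}, so u = 3. Eliminate 3 elsewhere: r, v.
v must be 6 (only option left). So t can't be 6.
That leaves r = 4. Remove 4 from w.
t's domain is down to {2}, so t = 2. Eliminate 2 elsewhere: s.
s must be 5 (only option left). Remove 5 from w.
w must be 1 (only option left).

r=4, s=5, t=2, u=3, v=6, w=1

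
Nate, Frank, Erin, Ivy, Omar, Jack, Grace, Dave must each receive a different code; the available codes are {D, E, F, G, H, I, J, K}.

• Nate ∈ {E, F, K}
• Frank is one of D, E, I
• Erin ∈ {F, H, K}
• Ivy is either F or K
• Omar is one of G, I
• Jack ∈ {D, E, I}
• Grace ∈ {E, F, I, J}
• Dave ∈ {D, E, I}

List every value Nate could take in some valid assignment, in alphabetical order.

F, K

Among the 8 variables, G fits only Omar (and all 8 values in {D, E, F, G, H, I, J, K} must be used), so Omar = G.
The 7 still-open variables together cover exactly {D, E, F, H, I, J, K} — 7 values for 7 variables — and H appears only in Erin's list, so Erin = H.
The 6 still-open variables draw from only 6 values {D, E, F, I, J, K}, so each is used; only Grace can be J, hence Grace = J.
The 3 variables Frank, Jack, Dave are confined to {D, E, I}, which locks those values in; drop them from Nate.
No further eliminations apply; Nate can still be any of F, K.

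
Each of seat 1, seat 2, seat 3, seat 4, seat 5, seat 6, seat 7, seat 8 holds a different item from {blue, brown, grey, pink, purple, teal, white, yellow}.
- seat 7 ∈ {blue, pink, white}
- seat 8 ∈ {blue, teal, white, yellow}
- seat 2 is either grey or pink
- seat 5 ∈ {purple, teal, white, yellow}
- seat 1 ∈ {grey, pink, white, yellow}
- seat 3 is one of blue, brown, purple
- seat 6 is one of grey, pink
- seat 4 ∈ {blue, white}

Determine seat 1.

Among the 8 variables, brown fits only seat 3 (and all 8 values in {blue, brown, grey, pink, purple, teal, white, yellow} must be used), so seat 3 = brown.
Among the 7 still-open variables, purple fits only seat 5 (and all 7 values in {blue, grey, pink, purple, teal, white, yellow} must be used), so seat 5 = purple.
Among the 6 still-open variables, teal fits only seat 8 (and all 6 values in {blue, grey, pink, teal, white, yellow} must be used), so seat 8 = teal.
The 5 still-open variables together cover exactly {blue, grey, pink, white, yellow} — 5 values for 5 variables — and yellow appears only in seat 1's list, so seat 1 = yellow.

yellow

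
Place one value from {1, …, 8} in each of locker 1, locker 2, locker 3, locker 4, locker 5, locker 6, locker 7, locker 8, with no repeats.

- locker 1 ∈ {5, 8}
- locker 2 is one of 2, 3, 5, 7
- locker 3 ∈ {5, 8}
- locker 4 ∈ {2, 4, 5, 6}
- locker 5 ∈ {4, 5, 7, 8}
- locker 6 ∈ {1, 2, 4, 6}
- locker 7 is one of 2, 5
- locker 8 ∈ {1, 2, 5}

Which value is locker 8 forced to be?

The 8 variables draw from only 8 values {1, 2, 3, 4, 5, 6, 7, 8}, so each is used; only locker 2 can be 3, hence locker 2 = 3.
The 7 still-open variables draw from only 7 values {1, 2, 4, 5, 6, 7, 8}, so each is used; only locker 5 can be 7, hence locker 5 = 7.
locker 1 and locker 3 between them cover only {5, 8} — a naked pair. Remove those values from locker 4, locker 7, locker 8.
locker 7's domain is down to {2}, so locker 7 = 2. Strike 2 from locker 4, locker 6, locker 8.
So locker 8 = 1.

1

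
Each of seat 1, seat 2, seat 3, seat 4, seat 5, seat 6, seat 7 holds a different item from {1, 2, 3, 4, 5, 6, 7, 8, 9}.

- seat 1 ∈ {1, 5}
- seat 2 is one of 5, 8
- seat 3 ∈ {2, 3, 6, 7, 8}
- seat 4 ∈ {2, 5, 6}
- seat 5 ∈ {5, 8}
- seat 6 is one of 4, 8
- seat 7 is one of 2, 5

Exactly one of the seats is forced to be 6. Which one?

seat 2 and seat 5 share exactly the 2 values {5, 8}; by pigeonhole those values go to them, so strike 5, 8 from seat 1, seat 3, seat 4, seat 6, seat 7.
seat 1's domain is down to {1}, so seat 1 = 1.
seat 6's domain is down to {4}, so seat 6 = 4.
seat 7's domain is down to {2}, so seat 7 = 2. Remove 2 from seat 3, seat 4.
So 6 goes to seat 4.

seat 4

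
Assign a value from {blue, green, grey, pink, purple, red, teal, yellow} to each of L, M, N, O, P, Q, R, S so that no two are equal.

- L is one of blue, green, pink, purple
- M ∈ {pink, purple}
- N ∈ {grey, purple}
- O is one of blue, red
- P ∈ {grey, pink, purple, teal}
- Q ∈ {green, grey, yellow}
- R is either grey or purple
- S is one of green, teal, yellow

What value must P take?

The 8 variables together cover exactly {blue, green, grey, pink, purple, red, teal, yellow} — 8 values for 8 variables — and red appears only in O's list, so O = red.
Among the 7 still-open variables, blue fits only L (and all 7 values in {blue, green, grey, pink, purple, teal, yellow} must be used), so L = blue.
N and R between them cover only {grey, purple} — a naked pair. Remove those values from M, P, Q.
That leaves M = pink. Remove pink from P.
So P = teal.

teal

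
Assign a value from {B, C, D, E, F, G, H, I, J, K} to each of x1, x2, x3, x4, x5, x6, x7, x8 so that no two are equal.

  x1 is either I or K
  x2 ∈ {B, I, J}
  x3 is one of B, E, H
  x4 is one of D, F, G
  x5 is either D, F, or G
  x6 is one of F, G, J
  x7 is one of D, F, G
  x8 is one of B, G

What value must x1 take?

The 3 variables x4, x5, x7 are confined to {D, F, G}, which locks those values in; drop them from x6, x8.
x6 has just one choice, so x6 = J. Strike J from x2.
x8 has just one choice, so x8 = B. Remove B from x2, x3.
x2 must be I (only option left). Strike I from x1.
So x1 = K.

K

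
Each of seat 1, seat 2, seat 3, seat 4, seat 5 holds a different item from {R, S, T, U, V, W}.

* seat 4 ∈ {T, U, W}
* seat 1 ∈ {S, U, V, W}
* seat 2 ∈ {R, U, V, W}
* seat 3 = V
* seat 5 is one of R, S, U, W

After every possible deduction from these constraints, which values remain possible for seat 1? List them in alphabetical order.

seat 3 has just one choice, so seat 3 = V. Remove V from seat 1, seat 2.
No further eliminations apply; seat 1 can still be any of S, U, W.

S, U, W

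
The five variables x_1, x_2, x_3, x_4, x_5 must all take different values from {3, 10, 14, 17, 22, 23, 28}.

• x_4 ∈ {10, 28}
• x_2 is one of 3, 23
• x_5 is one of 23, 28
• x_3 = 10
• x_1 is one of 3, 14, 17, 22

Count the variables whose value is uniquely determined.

x_3's domain is down to {10}, so x_3 = 10. Eliminate 10 elsewhere: x_4.
That leaves x_4 = 28. Strike 28 from x_5.
x_5 has just one choice, so x_5 = 23. Eliminate 23 elsewhere: x_2.
x_2's domain is down to {3}, so x_2 = 3. Strike 3 from x_1.
Determined: x_2=3, x_3=10, x_4=28, x_5=23. The other variables each still have more than one consistent value. That makes 4.

4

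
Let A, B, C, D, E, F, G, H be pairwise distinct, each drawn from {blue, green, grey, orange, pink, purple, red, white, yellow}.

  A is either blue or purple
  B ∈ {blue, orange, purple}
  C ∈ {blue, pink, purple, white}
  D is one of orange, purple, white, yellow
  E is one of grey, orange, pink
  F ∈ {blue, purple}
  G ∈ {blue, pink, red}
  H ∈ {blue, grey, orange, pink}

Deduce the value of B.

The 8 variables draw from only 8 values {blue, grey, orange, pink, purple, red, white, yellow}, so each is used; only G can be red, hence G = red.
Among the 7 still-open variables, yellow fits only D (and all 7 values in {blue, grey, orange, pink, purple, white, yellow} must be used), so D = yellow.
The 6 still-open variables together cover exactly {blue, grey, orange, pink, purple, white} — 6 values for 6 variables — and white appears only in C's list, so C = white.
A and F between them cover only {blue, purple} — a naked pair. Remove those values from B, H.
So B = orange.

orange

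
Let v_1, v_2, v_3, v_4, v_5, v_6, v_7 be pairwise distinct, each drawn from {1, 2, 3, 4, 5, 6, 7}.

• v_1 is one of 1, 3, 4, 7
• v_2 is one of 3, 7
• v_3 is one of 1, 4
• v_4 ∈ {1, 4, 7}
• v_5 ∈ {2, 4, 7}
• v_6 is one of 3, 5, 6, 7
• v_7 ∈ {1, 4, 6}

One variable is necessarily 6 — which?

v_7

The 7 variables draw from only 7 values {1, 2, 3, 4, 5, 6, 7}, so each is used; only v_5 can be 2, hence v_5 = 2.
Among the 6 still-open variables, 5 fits only v_6 (and all 6 values in {1, 3, 4, 5, 6, 7} must be used), so v_6 = 5.
The 5 still-open variables draw from only 5 values {1, 3, 4, 6, 7}, so each is used; only v_7 can be 6, hence v_7 = 6.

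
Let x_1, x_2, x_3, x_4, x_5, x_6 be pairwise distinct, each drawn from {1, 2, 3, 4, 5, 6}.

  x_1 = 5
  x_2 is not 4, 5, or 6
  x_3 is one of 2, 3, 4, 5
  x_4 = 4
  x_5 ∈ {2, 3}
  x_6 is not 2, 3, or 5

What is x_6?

x_1's domain is down to {5}, so x_1 = 5. So x_3 can't be 5.
x_4 has just one choice, so x_4 = 4. Remove 4 from x_3, x_6.
The 4 still-open variables together cover exactly {1, 2, 3, 6} — 4 values for 4 variables — and 6 appears only in x_6's list, so x_6 = 6.

6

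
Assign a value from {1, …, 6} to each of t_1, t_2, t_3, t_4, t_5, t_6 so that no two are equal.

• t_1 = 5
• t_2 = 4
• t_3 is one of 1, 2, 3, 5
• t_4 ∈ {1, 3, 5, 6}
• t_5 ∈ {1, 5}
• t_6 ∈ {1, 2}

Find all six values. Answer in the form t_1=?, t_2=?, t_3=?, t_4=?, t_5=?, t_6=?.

t_1's domain is down to {5}, so t_1 = 5. Remove 5 from t_3, t_4, t_5.
That leaves t_2 = 4.
t_5 must be 1 (only option left). Remove 1 from t_3, t_4, t_6.
t_6 must be 2 (only option left). Eliminate 2 elsewhere: t_3.
t_3 has just one choice, so t_3 = 3. Remove 3 from t_4.
t_4's domain is down to {6}, so t_4 = 6.

t_1=5, t_2=4, t_3=3, t_4=6, t_5=1, t_6=2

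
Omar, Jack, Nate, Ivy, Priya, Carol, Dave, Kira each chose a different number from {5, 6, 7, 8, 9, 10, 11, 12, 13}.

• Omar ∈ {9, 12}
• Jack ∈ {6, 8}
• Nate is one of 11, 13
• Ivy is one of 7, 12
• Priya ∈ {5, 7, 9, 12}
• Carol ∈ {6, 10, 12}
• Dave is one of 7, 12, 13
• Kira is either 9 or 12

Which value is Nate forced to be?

Omar and Kira share exactly the 2 values {9, 12}; by pigeonhole those values go to them, so strike 9, 12 from Ivy, Priya, Carol, Dave.
Ivy's domain is down to {7}, so Ivy = 7. Strike 7 from Priya, Dave.
Priya must be 5 (only option left).
Dave must be 13 (only option left). So Nate can't be 13.
So Nate = 11.

11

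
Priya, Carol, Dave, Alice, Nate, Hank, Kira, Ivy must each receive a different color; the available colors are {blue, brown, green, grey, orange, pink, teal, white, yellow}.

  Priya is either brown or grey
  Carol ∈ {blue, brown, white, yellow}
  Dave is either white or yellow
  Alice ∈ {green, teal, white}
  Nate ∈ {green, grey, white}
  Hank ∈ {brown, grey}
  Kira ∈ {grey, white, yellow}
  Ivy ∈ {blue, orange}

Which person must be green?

Nate

The 8 variables draw from only 8 values {blue, brown, green, grey, orange, teal, white, yellow}, so each is used; only Ivy can be orange, hence Ivy = orange.
Among the 7 still-open variables, blue fits only Carol (and all 7 values in {blue, brown, green, grey, teal, white, yellow} must be used), so Carol = blue.
The 6 still-open variables together cover exactly {brown, green, grey, teal, white, yellow} — 6 values for 6 variables — and teal appears only in Alice's list, so Alice = teal.
The 5 still-open variables together cover exactly {brown, green, grey, white, yellow} — 5 values for 5 variables — and green appears only in Nate's list, so Nate = green.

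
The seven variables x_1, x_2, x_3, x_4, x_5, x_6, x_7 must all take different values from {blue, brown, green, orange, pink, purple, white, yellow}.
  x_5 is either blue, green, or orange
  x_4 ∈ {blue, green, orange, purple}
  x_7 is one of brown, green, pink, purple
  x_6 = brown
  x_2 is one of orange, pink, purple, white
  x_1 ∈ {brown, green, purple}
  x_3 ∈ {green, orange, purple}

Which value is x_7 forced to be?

x_6's domain is down to {brown}, so x_6 = brown. Eliminate brown elsewhere: x_1, x_7.
The 6 still-open variables together cover exactly {blue, green, orange, pink, purple, white} — 6 values for 6 variables — and white appears only in x_2's list, so x_2 = white.
The 5 still-open variables together cover exactly {blue, green, orange, pink, purple} — 5 values for 5 variables — and pink appears only in x_7's list, so x_7 = pink.

pink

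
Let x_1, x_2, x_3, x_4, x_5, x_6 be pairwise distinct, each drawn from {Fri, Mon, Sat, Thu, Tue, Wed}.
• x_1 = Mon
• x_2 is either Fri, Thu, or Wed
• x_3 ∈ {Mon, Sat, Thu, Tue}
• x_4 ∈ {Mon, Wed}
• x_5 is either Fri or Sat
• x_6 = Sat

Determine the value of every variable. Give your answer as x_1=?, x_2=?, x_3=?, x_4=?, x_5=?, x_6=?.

x_1=Mon, x_2=Thu, x_3=Tue, x_4=Wed, x_5=Fri, x_6=Sat

x_1's domain is down to {Mon}, so x_1 = Mon. Remove Mon from x_3, x_4.
x_4 has just one choice, so x_4 = Wed. Remove Wed from x_2.
x_6 has just one choice, so x_6 = Sat. Eliminate Sat elsewhere: x_3, x_5.
That leaves x_5 = Fri. Eliminate Fri elsewhere: x_2.
x_2 has just one choice, so x_2 = Thu. Strike Thu from x_3.
x_3's domain is down to {Tue}, so x_3 = Tue.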